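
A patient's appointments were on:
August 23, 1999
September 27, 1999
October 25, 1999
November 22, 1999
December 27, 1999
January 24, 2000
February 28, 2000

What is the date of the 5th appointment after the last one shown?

All dates are Mondays, 35, 28, 28, 35, 28, 35 days apart.
Specifically, the 4th Monday of each month.
4th Monday of March 2000: March 27, 2000.
4th Monday of April 2000: April 24, 2000.
May 2000 — 4th Monday is May 22, 2000.
June 2000 — 4th Monday is June 26, 2000.
4th Monday of July 2000: July 24, 2000.

July 24, 2000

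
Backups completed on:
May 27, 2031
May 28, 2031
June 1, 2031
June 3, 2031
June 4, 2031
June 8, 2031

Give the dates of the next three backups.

June 10, 2031; June 11, 2031; June 15, 2031

Every event lands on a Tuesday or Wednesday or Sunday (gaps cycle 1, 4, 2, 1, 4).
So the schedule is: every Tuesday, Wednesday and Sunday.
Next Tuesday: June 10, 2031.
The following Wednesday is June 11, 2031.
Next Sunday: June 15, 2031.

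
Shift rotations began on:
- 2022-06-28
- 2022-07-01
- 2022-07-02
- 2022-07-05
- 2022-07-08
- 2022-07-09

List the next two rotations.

2022-07-12, 2022-07-15

The gap pattern 3, 1, 3, 3, 1 repeats every 3 events.
These are the Tuesdays, Fridays and Saturdays of each week.
Next Tuesday: 2022-07-12.
The following Friday is 2022-07-15.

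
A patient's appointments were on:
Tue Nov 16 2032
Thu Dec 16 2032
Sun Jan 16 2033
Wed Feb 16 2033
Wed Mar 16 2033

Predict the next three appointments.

Sat Apr 16 2033, Mon May 16 2033, Thu Jun 16 2033

The day-of-month is always 16 (30, 31, 31, 28 days between events).
So this recurs on the 16th of each month.
Next: April 2033 → Sat Apr 16 2033.
Next: May 2033 → Mon May 16 2033.
June 2033: Thu Jun 16 2033.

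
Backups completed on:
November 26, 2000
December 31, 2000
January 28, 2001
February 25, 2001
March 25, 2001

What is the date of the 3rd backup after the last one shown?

June 24, 2001

These are Sundays with 35, 28, 28, 28-day gaps.
Each is the final Sunday of its month — December 31, 2000 is past the 28th, so '4th Sunday' doesn't fit.
Last Sunday of April 2001: April 29, 2001.
May 2001 ends with Sunday May 27, 2001.
Last Sunday of June 2001: June 24, 2001.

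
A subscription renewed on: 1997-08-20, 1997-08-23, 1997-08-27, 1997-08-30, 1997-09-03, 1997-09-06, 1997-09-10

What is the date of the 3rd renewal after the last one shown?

The gap pattern 3, 4, 3, 4, 3, 4 repeats every 2 events.
These are the Wednesdays and Saturdays of each week.
The following Saturday is 1997-09-13.
The following Wednesday is 1997-09-17.
The following Saturday is 1997-09-20.

1997-09-20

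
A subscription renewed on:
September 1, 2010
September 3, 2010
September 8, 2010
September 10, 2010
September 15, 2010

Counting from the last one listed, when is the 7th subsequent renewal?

The gap pattern 2, 5, 2, 5 repeats every 2 events.
These are the Wednesdays and Fridays of each week.
The following Friday is September 17, 2010.
The following Wednesday is September 22, 2010.
The following Friday is September 24, 2010.
Next Wednesday: September 29, 2010.
The following Friday is October 1, 2010.
The following Wednesday is October 6, 2010.
The following Friday is October 8, 2010.

October 8, 2010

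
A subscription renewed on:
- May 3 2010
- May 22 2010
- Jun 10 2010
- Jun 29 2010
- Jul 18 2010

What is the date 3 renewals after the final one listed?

Sep 13 2010

The spacing is 19, 19, 19, 19 days — always 19 days.
Jul 18 2010 + 19 days = Aug 6 2010.
Aug 6 2010 + 19 days = Aug 25 2010.
Aug 25 2010 + 19 days = Sep 13 2010.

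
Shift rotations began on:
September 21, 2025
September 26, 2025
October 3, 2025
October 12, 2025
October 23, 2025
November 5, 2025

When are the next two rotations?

November 20, 2025; December 7, 2025

Gaps: 5, 7, 9, 11, 13 days — each gap is 2 larger than the previous one.
Next gap: 15 days. November 5, 2025 + 15 days = November 20, 2025.
Next gap: 17 days. November 20, 2025 + 17 days = December 7, 2025.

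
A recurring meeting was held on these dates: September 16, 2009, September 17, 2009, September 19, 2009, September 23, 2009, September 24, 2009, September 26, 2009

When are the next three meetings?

September 30, 2009; October 1, 2009; October 3, 2009

The gap pattern 1, 2, 4, 1, 2 repeats every 3 events.
These are the Wednesdays, Thursdays and Saturdays of each week.
The following Wednesday is September 30, 2009.
Next Thursday: October 1, 2009.
Next Saturday: October 3, 2009.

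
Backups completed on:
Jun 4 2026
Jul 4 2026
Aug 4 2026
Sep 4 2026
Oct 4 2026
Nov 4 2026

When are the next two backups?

Each date is the 4th; the gaps (30, 31, 31, 30, 31) track the month lengths.
The rule is the 4th of each month.
December 2026: Dec 4 2026.
Next: January 2027 → Jan 4 2027.

Dec 4 2026, Jan 4 2027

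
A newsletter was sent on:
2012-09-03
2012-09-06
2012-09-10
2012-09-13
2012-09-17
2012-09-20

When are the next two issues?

2012-09-24, 2012-09-27

Every event lands on a Monday or Thursday (gaps cycle 3, 4, 3, 4, 3).
So the schedule is: every Monday and Thursday.
Next Monday: 2012-09-24.
Next Thursday: 2012-09-27.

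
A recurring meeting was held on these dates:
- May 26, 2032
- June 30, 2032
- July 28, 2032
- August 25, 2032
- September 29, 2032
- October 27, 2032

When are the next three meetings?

These are Wednesdays with 35, 28, 28, 35, 28-day gaps.
Each is the final Wednesday of its month — June 30, 2032 is past the 28th, so '4th Wednesday' doesn't fit.
November 2032 ends with Wednesday November 24, 2032.
December 2032 ends with Wednesday December 29, 2032.
Last Wednesday of January 2033: January 26, 2033.

November 24, 2032; December 29, 2032; January 26, 2033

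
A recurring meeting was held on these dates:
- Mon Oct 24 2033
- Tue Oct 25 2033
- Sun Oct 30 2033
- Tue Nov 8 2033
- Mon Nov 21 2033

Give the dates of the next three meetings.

Thu Dec 8 2033, Thu Dec 29 2033, Mon Jan 23 2034

The spacing grows by 4 each time: 1, 5, 9, 13 days.
Next gap: 17 days. Mon Nov 21 2033 + 17 days = Thu Dec 8 2033.
Next gap: 21 days. Thu Dec 8 2033 + 21 days = Thu Dec 29 2033.
Next gap: 25 days. Thu Dec 29 2033 + 25 days = Mon Jan 23 2034.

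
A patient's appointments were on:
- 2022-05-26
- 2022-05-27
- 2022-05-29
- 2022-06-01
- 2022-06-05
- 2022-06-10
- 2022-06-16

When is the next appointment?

Gaps: 1, 2, 3, 4, 5, 6 days — each gap is 1 larger than the previous one.
Next gap: 7 days. 2022-06-16 + 7 days = 2022-06-23.

2022-06-23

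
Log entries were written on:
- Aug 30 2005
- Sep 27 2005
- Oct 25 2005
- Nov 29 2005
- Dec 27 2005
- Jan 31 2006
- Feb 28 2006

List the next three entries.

Every date is a Tuesday; gaps 28, 28, 35, 28, 35, 28 days.
Each is the last Tuesday of its month (at least one falls on the 29th or later, ruling out '4th Tuesday').
Last Tuesday of March 2006: Mar 28 2006.
April 2006 ends with Tuesday Apr 25 2006.
May 2006 ends with Tuesday May 30 2006.

Mar 28 2006, Apr 25 2006, May 30 2006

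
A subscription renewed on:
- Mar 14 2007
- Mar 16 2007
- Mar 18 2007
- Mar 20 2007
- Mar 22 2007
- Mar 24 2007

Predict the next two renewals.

Mar 26 2007, Mar 28 2007

The spacing is 2, 2, 2, 2, 2 days — always 2 days.
Mar 24 2007 + 2 days = Mar 26 2007.
Mar 26 2007 + 2 days = Mar 28 2007.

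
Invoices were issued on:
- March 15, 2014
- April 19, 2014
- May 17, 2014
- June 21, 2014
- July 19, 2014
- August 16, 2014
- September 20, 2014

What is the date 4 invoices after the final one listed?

January 17, 2015

All dates are Saturdays, 35, 28, 35, 28, 28, 35 days apart.
Specifically, the 3rd Saturday of each month.
3rd Saturday of October 2014: October 18, 2014.
3rd Saturday of November 2014: November 15, 2014.
3rd Saturday of December 2014: December 20, 2014.
January 2015 — 3rd Saturday is January 17, 2015.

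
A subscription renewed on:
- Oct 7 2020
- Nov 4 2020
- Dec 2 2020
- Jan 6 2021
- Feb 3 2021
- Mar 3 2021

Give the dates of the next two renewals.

All dates are Wednesdays, 28, 28, 35, 28, 28 days apart.
Specifically, the 1st Wednesday of each month.
April 2021 — 1st Wednesday is Apr 7 2021.
1st Wednesday of May 2021: May 5 2021.

Apr 7 2021, May 5 2021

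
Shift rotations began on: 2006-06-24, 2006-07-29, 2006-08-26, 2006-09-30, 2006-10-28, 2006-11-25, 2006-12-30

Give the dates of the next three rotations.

2007-01-27, 2007-02-24, 2007-03-31

These are Saturdays with 35, 28, 35, 28, 28, 35-day gaps.
Each is the final Saturday of its month — 2006-07-29 is past the 28th, so '4th Saturday' doesn't fit.
Last Saturday of January 2007: 2007-01-27.
February 2007 ends with Saturday 2007-02-24.
Last Saturday of March 2007: 2007-03-31.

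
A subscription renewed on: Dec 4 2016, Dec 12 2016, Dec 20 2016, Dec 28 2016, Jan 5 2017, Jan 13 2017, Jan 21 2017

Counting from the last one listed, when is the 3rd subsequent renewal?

Every event comes 8 days after the last (8, 8, 8, 8, 8, 8).
Jan 21 2017 + 8 days = Jan 29 2017.
Jan 29 2017 + 8 days = Feb 6 2017.
Feb 6 2017 + 8 days = Feb 14 2017.

Feb 14 2017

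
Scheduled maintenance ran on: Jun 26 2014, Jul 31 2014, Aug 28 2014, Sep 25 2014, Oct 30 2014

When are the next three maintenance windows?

Nov 27 2014, Dec 25 2014, Jan 29 2015

These are Thursdays with 35, 28, 28, 35-day gaps.
Each is the final Thursday of its month — Jul 31 2014 is past the 28th, so '4th Thursday' doesn't fit.
Last Thursday of November 2014: Nov 27 2014.
Last Thursday of December 2014: Dec 25 2014.
January 2015 ends with Thursday Jan 29 2015.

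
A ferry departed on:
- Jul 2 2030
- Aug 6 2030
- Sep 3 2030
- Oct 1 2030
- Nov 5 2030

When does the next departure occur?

Dec 3 2030

These are Tuesdays at 28- or 35-day spacing (35, 28, 28, 35).
The pattern: 1st Tuesday of the month.
1st Tuesday of December 2030: Dec 3 2030.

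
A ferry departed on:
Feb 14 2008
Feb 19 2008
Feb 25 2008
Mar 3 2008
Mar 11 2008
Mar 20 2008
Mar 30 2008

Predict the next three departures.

Intervals are 5, 6, 7, 8, 9, 10 days — an arithmetic progression with common difference 1.
Next gap: 11 days. Mar 30 2008 + 11 days = Apr 10 2008.
Next gap: 12 days. Apr 10 2008 + 12 days = Apr 22 2008.
Next gap: 13 days. Apr 22 2008 + 13 days = May 5 2008.

Apr 10 2008, Apr 22 2008, May 5 2008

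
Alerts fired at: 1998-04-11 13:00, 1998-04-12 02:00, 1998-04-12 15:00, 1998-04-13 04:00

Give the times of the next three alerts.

1998-04-13 17:00, 1998-04-14 06:00, 1998-04-14 19:00

Spacing: 13, 13, 13 h — constant 13 h.
1998-04-13 04:00 + 13 h = 1998-04-13 17:00.
1998-04-13 17:00 + 13 h = 1998-04-14 06:00.
1998-04-14 06:00 + 13 h = 1998-04-14 19:00.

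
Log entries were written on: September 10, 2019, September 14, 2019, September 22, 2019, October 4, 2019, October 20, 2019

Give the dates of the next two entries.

November 9, 2019; December 3, 2019

Gaps: 4, 8, 12, 16 days — each gap is 4 larger than the previous one.
Next gap: 20 days. October 20, 2019 + 20 days = November 9, 2019.
Next gap: 24 days. November 9, 2019 + 24 days = December 3, 2019.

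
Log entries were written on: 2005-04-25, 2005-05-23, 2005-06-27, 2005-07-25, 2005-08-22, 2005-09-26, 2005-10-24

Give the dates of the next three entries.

2005-11-28, 2005-12-26, 2006-01-23

These are Mondays at 28- or 35-day spacing (28, 35, 28, 28, 35, 28).
The pattern: 4th Monday of the month.
November 2005 — 4th Monday is 2005-11-28.
December 2005 — 4th Monday is 2005-12-26.
4th Monday of January 2006: 2006-01-23.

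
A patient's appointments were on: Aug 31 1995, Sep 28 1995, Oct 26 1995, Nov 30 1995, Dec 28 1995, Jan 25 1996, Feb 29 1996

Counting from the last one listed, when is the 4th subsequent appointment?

All Thursdays; the gaps (28, 28, 35, 28, 28, 35) vary with month length.
This is the last Thursday of each month.
March 1996 ends with Thursday Mar 28 1996.
April 1996 ends with Thursday Apr 25 1996.
Last Thursday of May 1996: May 30 1996.
June 1996 ends with Thursday Jun 27 1996.

Jun 27 1996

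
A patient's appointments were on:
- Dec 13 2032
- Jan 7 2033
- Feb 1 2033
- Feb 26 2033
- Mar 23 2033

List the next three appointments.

Apr 17 2033, May 12 2033, Jun 6 2033

Gaps between consecutive events: 25, 25, 25, 25 days — a constant 25-day interval.
Mar 23 2033 + 25 days = Apr 17 2033.
Apr 17 2033 + 25 days = May 12 2033.
May 12 2033 + 25 days = Jun 6 2033.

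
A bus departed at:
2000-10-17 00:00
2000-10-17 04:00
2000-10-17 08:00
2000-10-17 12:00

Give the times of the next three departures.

Spacing: 4, 4, 4 h — constant 4 h.
2000-10-17 12:00 + 4 h = 2000-10-17 16:00.
2000-10-17 16:00 + 4 h = 2000-10-17 20:00.
2000-10-17 20:00 + 4 h = 2000-10-18 00:00.

2000-10-17 16:00, 2000-10-17 20:00, 2000-10-18 00:00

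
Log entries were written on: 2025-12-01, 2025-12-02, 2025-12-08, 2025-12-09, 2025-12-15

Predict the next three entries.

The gap pattern 1, 6, 1, 6 repeats every 2 events.
These are the Mondays and Tuesdays of each week.
The following Tuesday is 2025-12-16.
The following Monday is 2025-12-22.
Next Tuesday: 2025-12-23.

2025-12-16, 2025-12-22, 2025-12-23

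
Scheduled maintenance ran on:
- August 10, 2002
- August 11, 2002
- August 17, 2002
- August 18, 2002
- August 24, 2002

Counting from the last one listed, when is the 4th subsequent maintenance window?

Gaps: 1, 6, 1, 6 days — not constant, but cyclic with period 2.
The events fall on every Saturday and Sunday.
The following Sunday is August 25, 2002.
Next Saturday: August 31, 2002.
Next Sunday: September 1, 2002.
The following Saturday is September 7, 2002.

September 7, 2002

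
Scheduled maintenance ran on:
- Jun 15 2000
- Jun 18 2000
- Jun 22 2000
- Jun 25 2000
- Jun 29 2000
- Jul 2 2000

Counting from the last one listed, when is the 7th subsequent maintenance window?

The gap pattern 3, 4, 3, 4, 3 repeats every 2 events.
These are the Thursdays and Sundays of each week.
The following Thursday is Jul 6 2000.
Next Sunday: Jul 9 2000.
The following Thursday is Jul 13 2000.
Next Sunday: Jul 16 2000.
Next Thursday: Jul 20 2000.
Next Sunday: Jul 23 2000.
The following Thursday is Jul 27 2000.

Jul 27 2000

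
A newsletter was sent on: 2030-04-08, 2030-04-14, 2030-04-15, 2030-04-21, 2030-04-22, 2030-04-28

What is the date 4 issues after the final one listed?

Gaps: 6, 1, 6, 1, 6 days — not constant, but cyclic with period 2.
The events fall on every Monday and Sunday.
The following Monday is 2030-04-29.
The following Sunday is 2030-05-05.
Next Monday: 2030-05-06.
The following Sunday is 2030-05-12.

2030-05-12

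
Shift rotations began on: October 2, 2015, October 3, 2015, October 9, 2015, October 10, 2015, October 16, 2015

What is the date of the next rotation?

The gap pattern 1, 6, 1, 6 repeats every 2 events.
These are the Fridays and Saturdays of each week.
Next Saturday: October 17, 2015.

October 17, 2015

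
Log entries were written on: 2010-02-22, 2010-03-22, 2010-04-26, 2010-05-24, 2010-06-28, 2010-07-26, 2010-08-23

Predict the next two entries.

Gaps: 28, 35, 28, 35, 28, 28 days — a mix of 28 and 35. Every date is a Monday.
Each is the 4th Monday of its month.
September 2010 — 4th Monday is 2010-09-27.
4th Monday of October 2010: 2010-10-25.

2010-09-27, 2010-10-25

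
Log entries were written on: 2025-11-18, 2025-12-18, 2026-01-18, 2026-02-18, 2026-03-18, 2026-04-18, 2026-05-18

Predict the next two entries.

The day-of-month is always 18 (30, 31, 31, 28, 31, 30 days between events).
So this recurs on the 18th of each month.
Next: June 2026 → 2026-06-18.
Next: July 2026 → 2026-07-18.

2026-06-18, 2026-07-18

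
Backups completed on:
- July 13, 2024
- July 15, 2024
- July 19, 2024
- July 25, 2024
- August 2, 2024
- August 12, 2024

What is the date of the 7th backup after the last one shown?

December 16, 2024

Intervals are 2, 4, 6, 8, 10 days — an arithmetic progression with common difference 2.
Next gap: 12 days. August 12, 2024 + 12 days = August 24, 2024.
Next gap: 14 days. August 24, 2024 + 14 days = September 7, 2024.
Next gap: 16 days. September 7, 2024 + 16 days = September 23, 2024.
Next gap: 18 days. September 23, 2024 + 18 days = October 11, 2024.
Next gap: 20 days. October 11, 2024 + 20 days = October 31, 2024.
Next gap: 22 days. October 31, 2024 + 22 days = November 22, 2024.
Next gap: 24 days. November 22, 2024 + 24 days = December 16, 2024.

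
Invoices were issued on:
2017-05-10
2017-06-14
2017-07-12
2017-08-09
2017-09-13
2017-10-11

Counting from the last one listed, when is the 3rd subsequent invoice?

2018-01-10

These are Wednesdays at 28- or 35-day spacing (35, 28, 28, 35, 28).
The pattern: 2nd Wednesday of the month.
2nd Wednesday of November 2017: 2017-11-08.
2nd Wednesday of December 2017: 2017-12-13.
January 2018 — 2nd Wednesday is 2018-01-10.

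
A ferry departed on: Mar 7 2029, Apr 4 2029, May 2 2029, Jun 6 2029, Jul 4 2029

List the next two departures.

Gaps: 28, 28, 35, 28 days — a mix of 28 and 35. Every date is a Wednesday.
Each is the 1st Wednesday of its month.
August 2029 — 1st Wednesday is Aug 1 2029.
1st Wednesday of September 2029: Sep 5 2029.

Aug 1 2029, Sep 5 2029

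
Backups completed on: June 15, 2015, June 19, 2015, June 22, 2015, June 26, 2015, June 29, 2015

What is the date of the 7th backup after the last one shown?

Every event lands on a Monday or Friday (gaps cycle 4, 3, 4, 3).
So the schedule is: every Monday and Friday.
Next Friday: July 3, 2015.
The following Monday is July 6, 2015.
Next Friday: July 10, 2015.
Next Monday: July 13, 2015.
The following Friday is July 17, 2015.
Next Monday: July 20, 2015.
Next Friday: July 24, 2015.

July 24, 2015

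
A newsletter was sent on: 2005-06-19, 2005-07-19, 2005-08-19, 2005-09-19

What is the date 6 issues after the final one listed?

2006-03-19

The day-of-month is always 19 (30, 31, 31 days between events).
So this recurs on the 19th of each month.
Next: October 2005 → 2005-10-19.
Next: November 2005 → 2005-11-19.
December 2005: 2005-12-19.
January 2006: 2006-01-19.
February 2006: 2006-02-19.
March 2006: 2006-03-19.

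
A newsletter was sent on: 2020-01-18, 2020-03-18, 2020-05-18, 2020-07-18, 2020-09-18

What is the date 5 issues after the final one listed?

2021-07-18

The day-of-month is always 18 (60, 61, 61, 62 days between events).
So this recurs on the 18th of every 2 months.
Next: November 2020 → 2020-11-18.
Next: January 2021 → 2021-01-18.
March 2021: 2021-03-18.
May 2021: 2021-05-18.
July 2021: 2021-07-18.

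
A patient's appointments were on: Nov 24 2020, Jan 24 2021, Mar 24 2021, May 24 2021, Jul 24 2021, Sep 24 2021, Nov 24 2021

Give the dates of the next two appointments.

Jan 24 2022, Mar 24 2022

Each date is the 24th; the gaps (61, 59, 61, 61, 62, 61) track the month lengths.
The rule is the 24th of every 2 months.
January 2022: Jan 24 2022.
Next: March 2022 → Mar 24 2022.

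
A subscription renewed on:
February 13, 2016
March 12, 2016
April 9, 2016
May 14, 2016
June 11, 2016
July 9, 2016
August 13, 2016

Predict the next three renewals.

Gaps: 28, 28, 35, 28, 28, 35 days — a mix of 28 and 35. Every date is a Saturday.
Each is the 2nd Saturday of its month.
September 2016 — 2nd Saturday is September 10, 2016.
October 2016 — 2nd Saturday is October 8, 2016.
November 2016 — 2nd Saturday is November 12, 2016.

September 10, 2016; October 8, 2016; November 12, 2016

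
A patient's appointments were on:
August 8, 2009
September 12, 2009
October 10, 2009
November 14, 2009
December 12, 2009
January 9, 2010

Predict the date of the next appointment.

February 13, 2010

All dates are Saturdays, 35, 28, 35, 28, 28 days apart.
Specifically, the 2nd Saturday of each month.
2nd Saturday of February 2010: February 13, 2010.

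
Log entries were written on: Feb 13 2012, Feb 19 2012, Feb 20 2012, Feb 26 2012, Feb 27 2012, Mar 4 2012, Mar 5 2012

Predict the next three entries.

Every event lands on a Monday or Sunday (gaps cycle 6, 1, 6, 1, 6, 1).
So the schedule is: every Monday and Sunday.
Next Sunday: Mar 11 2012.
The following Monday is Mar 12 2012.
Next Sunday: Mar 18 2012.

Mar 11 2012, Mar 12 2012, Mar 18 2012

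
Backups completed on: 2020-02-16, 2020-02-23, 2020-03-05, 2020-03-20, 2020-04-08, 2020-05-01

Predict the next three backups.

Gaps: 7, 11, 15, 19, 23 days — each gap is 4 larger than the previous one.
Next gap: 27 days. 2020-05-01 + 27 days = 2020-05-28.
Next gap: 31 days. 2020-05-28 + 31 days = 2020-06-28.
Next gap: 35 days. 2020-06-28 + 35 days = 2020-08-02.

2020-05-28, 2020-06-28, 2020-08-02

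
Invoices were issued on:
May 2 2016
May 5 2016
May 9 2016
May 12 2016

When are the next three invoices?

The gap pattern 3, 4, 3 repeats every 2 events.
These are the Mondays and Thursdays of each week.
Next Monday: May 16 2016.
The following Thursday is May 19 2016.
Next Monday: May 23 2016.

May 16 2016, May 19 2016, May 23 2016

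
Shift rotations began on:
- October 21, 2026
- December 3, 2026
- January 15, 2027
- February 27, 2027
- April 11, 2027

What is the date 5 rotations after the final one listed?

November 12, 2027

Every event comes 43 days after the last (43, 43, 43, 43).
April 11, 2027 + 43 days = May 24, 2027.
May 24, 2027 + 43 days = July 6, 2027.
July 6, 2027 + 43 days = August 18, 2027.
August 18, 2027 + 43 days = September 30, 2027.
September 30, 2027 + 43 days = November 12, 2027.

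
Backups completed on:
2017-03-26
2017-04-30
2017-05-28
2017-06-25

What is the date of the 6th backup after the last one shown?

All Sundays; the gaps (35, 28, 28) vary with month length.
This is the last Sunday of each month.
Last Sunday of July 2017: 2017-07-30.
Last Sunday of August 2017: 2017-08-27.
Last Sunday of September 2017: 2017-09-24.
October 2017 ends with Sunday 2017-10-29.
Last Sunday of November 2017: 2017-11-26.
Last Sunday of December 2017: 2017-12-31.

2017-12-31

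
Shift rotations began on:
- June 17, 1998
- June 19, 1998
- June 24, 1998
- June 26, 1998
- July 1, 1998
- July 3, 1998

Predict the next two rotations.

July 8, 1998; July 10, 1998

Every event lands on a Wednesday or Friday (gaps cycle 2, 5, 2, 5, 2).
So the schedule is: every Wednesday and Friday.
The following Wednesday is July 8, 1998.
The following Friday is July 10, 1998.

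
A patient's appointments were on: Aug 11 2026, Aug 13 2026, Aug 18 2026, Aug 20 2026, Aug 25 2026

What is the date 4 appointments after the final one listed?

Sep 8 2026

Every event lands on a Tuesday or Thursday (gaps cycle 2, 5, 2, 5).
So the schedule is: every Tuesday and Thursday.
The following Thursday is Aug 27 2026.
The following Tuesday is Sep 1 2026.
Next Thursday: Sep 3 2026.
The following Tuesday is Sep 8 2026.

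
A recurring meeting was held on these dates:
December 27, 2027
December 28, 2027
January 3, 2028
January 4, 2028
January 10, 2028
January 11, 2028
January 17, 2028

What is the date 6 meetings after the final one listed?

Gaps: 1, 6, 1, 6, 1, 6 days — not constant, but cyclic with period 2.
The events fall on every Monday and Tuesday.
Next Tuesday: January 18, 2028.
The following Monday is January 24, 2028.
The following Tuesday is January 25, 2028.
The following Monday is January 31, 2028.
The following Tuesday is February 1, 2028.
Next Monday: February 7, 2028.

February 7, 2028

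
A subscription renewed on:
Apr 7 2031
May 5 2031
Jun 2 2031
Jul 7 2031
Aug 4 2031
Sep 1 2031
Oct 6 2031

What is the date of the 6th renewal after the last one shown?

Apr 5 2032

All dates are Mondays, 28, 28, 35, 28, 28, 35 days apart.
Specifically, the 1st Monday of each month.
1st Monday of November 2031: Nov 3 2031.
December 2031 — 1st Monday is Dec 1 2031.
January 2032 — 1st Monday is Jan 5 2032.
1st Monday of February 2032: Feb 2 2032.
1st Monday of March 2032: Mar 1 2032.
April 2032 — 1st Monday is Apr 5 2032.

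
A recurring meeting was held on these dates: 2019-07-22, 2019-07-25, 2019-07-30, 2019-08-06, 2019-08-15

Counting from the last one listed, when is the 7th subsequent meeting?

2019-12-12

The spacing grows by 2 each time: 3, 5, 7, 9 days.
Next gap: 11 days. 2019-08-15 + 11 days = 2019-08-26.
Next gap: 13 days. 2019-08-26 + 13 days = 2019-09-08.
Next gap: 15 days. 2019-09-08 + 15 days = 2019-09-23.
Next gap: 17 days. 2019-09-23 + 17 days = 2019-10-10.
Next gap: 19 days. 2019-10-10 + 19 days = 2019-10-29.
Next gap: 21 days. 2019-10-29 + 21 days = 2019-11-19.
Next gap: 23 days. 2019-11-19 + 23 days = 2019-12-12.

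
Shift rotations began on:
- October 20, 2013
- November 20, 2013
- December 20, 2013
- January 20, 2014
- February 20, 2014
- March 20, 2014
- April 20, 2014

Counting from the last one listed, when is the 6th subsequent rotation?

October 20, 2014

Each date is the 20th; the gaps (31, 30, 31, 31, 28, 31) track the month lengths.
The rule is the 20th of each month.
May 2014: May 20, 2014.
June 2014: June 20, 2014.
July 2014: July 20, 2014.
August 2014: August 20, 2014.
Next: September 2014 → September 20, 2014.
Next: October 2014 → October 20, 2014.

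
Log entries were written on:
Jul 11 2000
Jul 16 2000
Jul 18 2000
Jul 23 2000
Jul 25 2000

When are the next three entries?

Every event lands on a Tuesday or Sunday (gaps cycle 5, 2, 5, 2).
So the schedule is: every Tuesday and Sunday.
Next Sunday: Jul 30 2000.
The following Tuesday is Aug 1 2000.
The following Sunday is Aug 6 2000.

Jul 30 2000, Aug 1 2000, Aug 6 2000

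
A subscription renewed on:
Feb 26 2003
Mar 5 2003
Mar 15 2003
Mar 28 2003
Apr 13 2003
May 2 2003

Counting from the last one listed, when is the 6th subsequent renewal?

Gaps: 7, 10, 13, 16, 19 days — each gap is 3 larger than the previous one.
Next gap: 22 days. May 2 2003 + 22 days = May 24 2003.
Next gap: 25 days. May 24 2003 + 25 days = Jun 18 2003.
Next gap: 28 days. Jun 18 2003 + 28 days = Jul 16 2003.
Next gap: 31 days. Jul 16 2003 + 31 days = Aug 16 2003.
Next gap: 34 days. Aug 16 2003 + 34 days = Sep 19 2003.
Next gap: 37 days. Sep 19 2003 + 37 days = Oct 26 2003.

Oct 26 2003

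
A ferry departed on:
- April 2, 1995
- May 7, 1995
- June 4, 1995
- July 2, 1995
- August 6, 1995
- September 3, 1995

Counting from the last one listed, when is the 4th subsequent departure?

All dates are Sundays, 35, 28, 28, 35, 28 days apart.
Specifically, the 1st Sunday of each month.
1st Sunday of October 1995: October 1, 1995.
1st Sunday of November 1995: November 5, 1995.
December 1995 — 1st Sunday is December 3, 1995.
January 1996 — 1st Sunday is January 7, 1996.

January 7, 1996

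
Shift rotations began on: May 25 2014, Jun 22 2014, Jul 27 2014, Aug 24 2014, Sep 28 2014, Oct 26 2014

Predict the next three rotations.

Nov 23 2014, Dec 28 2014, Jan 25 2015

These are Sundays at 28- or 35-day spacing (28, 35, 28, 35, 28).
The pattern: 4th Sunday of the month.
4th Sunday of November 2014: Nov 23 2014.
4th Sunday of December 2014: Dec 28 2014.
January 2015 — 4th Sunday is Jan 25 2015.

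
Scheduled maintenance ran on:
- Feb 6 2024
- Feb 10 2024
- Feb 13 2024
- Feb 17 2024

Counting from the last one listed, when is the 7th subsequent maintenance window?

Mar 12 2024

Every event lands on a Tuesday or Saturday (gaps cycle 4, 3, 4).
So the schedule is: every Tuesday and Saturday.
Next Tuesday: Feb 20 2024.
Next Saturday: Feb 24 2024.
The following Tuesday is Feb 27 2024.
The following Saturday is Mar 2 2024.
The following Tuesday is Mar 5 2024.
Next Saturday: Mar 9 2024.
Next Tuesday: Mar 12 2024.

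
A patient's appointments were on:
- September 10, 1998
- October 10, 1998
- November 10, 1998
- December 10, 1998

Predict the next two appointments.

The day-of-month is always 10 (30, 31, 30 days between events).
So this recurs on the 10th of each month.
January 1999: January 10, 1999.
February 1999: February 10, 1999.

January 10, 1999; February 10, 1999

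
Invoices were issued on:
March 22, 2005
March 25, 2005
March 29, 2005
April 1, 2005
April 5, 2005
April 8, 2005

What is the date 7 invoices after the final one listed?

The gap pattern 3, 4, 3, 4, 3 repeats every 2 events.
These are the Tuesdays and Fridays of each week.
Next Tuesday: April 12, 2005.
Next Friday: April 15, 2005.
Next Tuesday: April 19, 2005.
The following Friday is April 22, 2005.
Next Tuesday: April 26, 2005.
The following Friday is April 29, 2005.
Next Tuesday: May 3, 2005.

May 3, 2005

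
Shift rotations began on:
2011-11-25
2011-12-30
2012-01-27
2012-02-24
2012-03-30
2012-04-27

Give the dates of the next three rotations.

All Fridays; the gaps (35, 28, 28, 35, 28) vary with month length.
This is the last Friday of each month.
Last Friday of May 2012: 2012-05-25.
June 2012 ends with Friday 2012-06-29.
Last Friday of July 2012: 2012-07-27.

2012-05-25, 2012-06-29, 2012-07-27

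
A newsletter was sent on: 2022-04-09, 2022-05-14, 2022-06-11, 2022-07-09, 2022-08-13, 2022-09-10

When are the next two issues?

2022-10-08, 2022-11-12

These are Saturdays at 28- or 35-day spacing (35, 28, 28, 35, 28).
The pattern: 2nd Saturday of the month.
October 2022 — 2nd Saturday is 2022-10-08.
2nd Saturday of November 2022: 2022-11-12.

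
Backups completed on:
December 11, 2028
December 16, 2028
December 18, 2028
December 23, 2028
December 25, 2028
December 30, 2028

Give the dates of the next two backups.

Every event lands on a Monday or Saturday (gaps cycle 5, 2, 5, 2, 5).
So the schedule is: every Monday and Saturday.
The following Monday is January 1, 2029.
The following Saturday is January 6, 2029.

January 1, 2029; January 6, 2029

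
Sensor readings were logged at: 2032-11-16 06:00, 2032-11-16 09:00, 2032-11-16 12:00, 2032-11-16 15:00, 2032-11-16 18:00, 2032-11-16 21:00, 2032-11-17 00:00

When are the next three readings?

Spacing: 3, 3, 3, 3, 3, 3 h — constant 3 h.
2032-11-17 00:00 + 3 h = 2032-11-17 03:00.
2032-11-17 03:00 + 3 h = 2032-11-17 06:00.
2032-11-17 06:00 + 3 h = 2032-11-17 09:00.

2032-11-17 03:00, 2032-11-17 06:00, 2032-11-17 09:00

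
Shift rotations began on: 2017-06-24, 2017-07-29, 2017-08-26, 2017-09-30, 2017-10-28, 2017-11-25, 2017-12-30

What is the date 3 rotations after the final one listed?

2018-03-31

Every date is a Saturday; gaps 35, 28, 35, 28, 28, 35 days.
Each is the last Saturday of its month (at least one falls on the 29th or later, ruling out '4th Saturday').
January 2018 ends with Saturday 2018-01-27.
February 2018 ends with Saturday 2018-02-24.
March 2018 ends with Saturday 2018-03-31.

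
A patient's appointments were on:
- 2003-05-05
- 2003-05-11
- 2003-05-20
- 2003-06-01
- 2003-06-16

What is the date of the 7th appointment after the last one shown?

Intervals are 6, 9, 12, 15 days — an arithmetic progression with common difference 3.
Next gap: 18 days. 2003-06-16 + 18 days = 2003-07-04.
Next gap: 21 days. 2003-07-04 + 21 days = 2003-07-25.
Next gap: 24 days. 2003-07-25 + 24 days = 2003-08-18.
Next gap: 27 days. 2003-08-18 + 27 days = 2003-09-14.
Next gap: 30 days. 2003-09-14 + 30 days = 2003-10-14.
Next gap: 33 days. 2003-10-14 + 33 days = 2003-11-16.
Next gap: 36 days. 2003-11-16 + 36 days = 2003-12-22.

2003-12-22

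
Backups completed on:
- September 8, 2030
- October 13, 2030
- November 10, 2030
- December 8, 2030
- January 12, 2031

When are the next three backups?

February 9, 2031; March 9, 2031; April 13, 2031

These are Sundays at 28- or 35-day spacing (35, 28, 28, 35).
The pattern: 2nd Sunday of the month.
2nd Sunday of February 2031: February 9, 2031.
March 2031 — 2nd Sunday is March 9, 2031.
April 2031 — 2nd Sunday is April 13, 2031.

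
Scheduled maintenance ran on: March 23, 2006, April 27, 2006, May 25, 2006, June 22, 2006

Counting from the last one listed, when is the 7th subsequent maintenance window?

These are Thursdays at 28- or 35-day spacing (35, 28, 28).
The pattern: 4th Thursday of the month.
July 2006 — 4th Thursday is July 27, 2006.
4th Thursday of August 2006: August 24, 2006.
4th Thursday of September 2006: September 28, 2006.
October 2006 — 4th Thursday is October 26, 2006.
November 2006 — 4th Thursday is November 23, 2006.
December 2006 — 4th Thursday is December 28, 2006.
January 2007 — 4th Thursday is January 25, 2007.

January 25, 2007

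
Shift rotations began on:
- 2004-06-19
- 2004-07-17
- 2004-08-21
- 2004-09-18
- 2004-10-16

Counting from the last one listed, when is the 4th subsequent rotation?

All dates are Saturdays, 28, 35, 28, 28 days apart.
Specifically, the 3rd Saturday of each month.
3rd Saturday of November 2004: 2004-11-20.
3rd Saturday of December 2004: 2004-12-18.
January 2005 — 3rd Saturday is 2005-01-15.
February 2005 — 3rd Saturday is 2005-02-19.

2005-02-19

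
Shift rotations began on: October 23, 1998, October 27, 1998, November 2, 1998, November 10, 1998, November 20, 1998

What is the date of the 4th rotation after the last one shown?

Gaps: 4, 6, 8, 10 days — each gap is 2 larger than the previous one.
Next gap: 12 days. November 20, 1998 + 12 days = December 2, 1998.
Next gap: 14 days. December 2, 1998 + 14 days = December 16, 1998.
Next gap: 16 days. December 16, 1998 + 16 days = January 1, 1999.
Next gap: 18 days. January 1, 1999 + 18 days = January 19, 1999.

January 19, 1999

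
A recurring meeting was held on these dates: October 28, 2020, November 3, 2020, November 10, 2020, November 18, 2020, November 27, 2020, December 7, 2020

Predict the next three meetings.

The spacing grows by 1 each time: 6, 7, 8, 9, 10 days.
Next gap: 11 days. December 7, 2020 + 11 days = December 18, 2020.
Next gap: 12 days. December 18, 2020 + 12 days = December 30, 2020.
Next gap: 13 days. December 30, 2020 + 13 days = January 12, 2021.

December 18, 2020; December 30, 2020; January 12, 2021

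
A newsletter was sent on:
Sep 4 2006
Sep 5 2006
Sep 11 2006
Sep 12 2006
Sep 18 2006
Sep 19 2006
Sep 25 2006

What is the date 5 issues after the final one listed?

Oct 10 2006

Gaps: 1, 6, 1, 6, 1, 6 days — not constant, but cyclic with period 2.
The events fall on every Monday and Tuesday.
The following Tuesday is Sep 26 2006.
The following Monday is Oct 2 2006.
The following Tuesday is Oct 3 2006.
The following Monday is Oct 9 2006.
Next Tuesday: Oct 10 2006.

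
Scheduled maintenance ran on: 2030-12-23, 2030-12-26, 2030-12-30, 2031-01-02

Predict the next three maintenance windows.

2031-01-06, 2031-01-09, 2031-01-13

Every event lands on a Monday or Thursday (gaps cycle 3, 4, 3).
So the schedule is: every Monday and Thursday.
The following Monday is 2031-01-06.
The following Thursday is 2031-01-09.
Next Monday: 2031-01-13.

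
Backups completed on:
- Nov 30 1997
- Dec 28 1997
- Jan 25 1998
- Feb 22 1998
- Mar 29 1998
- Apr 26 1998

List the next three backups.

These are Sundays with 28, 28, 28, 35, 28-day gaps.
Each is the final Sunday of its month — Nov 30 1997 is past the 28th, so '4th Sunday' doesn't fit.
May 1998 ends with Sunday May 31 1998.
Last Sunday of June 1998: Jun 28 1998.
Last Sunday of July 1998: Jul 26 1998.

May 31 1998, Jun 28 1998, Jul 26 1998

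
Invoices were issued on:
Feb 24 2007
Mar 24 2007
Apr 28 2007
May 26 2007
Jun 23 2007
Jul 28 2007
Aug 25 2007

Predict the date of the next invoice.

Sep 22 2007

All dates are Saturdays, 28, 35, 28, 28, 35, 28 days apart.
Specifically, the 4th Saturday of each month.
4th Saturday of September 2007: Sep 22 2007.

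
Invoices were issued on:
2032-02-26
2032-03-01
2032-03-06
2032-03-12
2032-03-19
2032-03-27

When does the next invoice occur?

The spacing grows by 1 each time: 4, 5, 6, 7, 8 days.
Next gap: 9 days. 2032-03-27 + 9 days = 2032-04-05.

2032-04-05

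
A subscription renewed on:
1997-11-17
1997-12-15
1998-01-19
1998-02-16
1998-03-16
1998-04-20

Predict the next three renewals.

Gaps: 28, 35, 28, 28, 35 days — a mix of 28 and 35. Every date is a Monday.
Each is the 3rd Monday of its month.
3rd Monday of May 1998: 1998-05-18.
June 1998 — 3rd Monday is 1998-06-15.
3rd Monday of July 1998: 1998-07-20.

1998-05-18, 1998-06-15, 1998-07-20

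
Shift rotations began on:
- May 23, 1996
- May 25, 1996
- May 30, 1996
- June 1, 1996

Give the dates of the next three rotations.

June 6, 1996; June 8, 1996; June 13, 1996

Gaps: 2, 5, 2 days — not constant, but cyclic with period 2.
The events fall on every Thursday and Saturday.
Next Thursday: June 6, 1996.
Next Saturday: June 8, 1996.
The following Thursday is June 13, 1996.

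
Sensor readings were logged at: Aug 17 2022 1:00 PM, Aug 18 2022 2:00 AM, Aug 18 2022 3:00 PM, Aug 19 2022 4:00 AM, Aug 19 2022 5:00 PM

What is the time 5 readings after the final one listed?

Spacing: 13, 13, 13, 13 h — constant 13 h.
Aug 19 2022 5:00 PM + 13 h = Aug 20 2022 6:00 AM.
Aug 20 2022 6:00 AM + 13 h = Aug 20 2022 7:00 PM.
Aug 20 2022 7:00 PM + 13 h = Aug 21 2022 8:00 AM.
Aug 21 2022 8:00 AM + 13 h = Aug 21 2022 9:00 PM.
Aug 21 2022 9:00 PM + 13 h = Aug 22 2022 10:00 AM.

Aug 22 2022 10:00 AM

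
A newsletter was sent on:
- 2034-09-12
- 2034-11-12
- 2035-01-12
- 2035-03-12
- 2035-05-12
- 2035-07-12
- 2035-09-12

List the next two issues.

Each date is the 12th; the gaps (61, 61, 59, 61, 61, 62) track the month lengths.
The rule is the 12th of every 2 months.
Next: November 2035 → 2035-11-12.
Next: January 2036 → 2036-01-12.

2035-11-12, 2036-01-12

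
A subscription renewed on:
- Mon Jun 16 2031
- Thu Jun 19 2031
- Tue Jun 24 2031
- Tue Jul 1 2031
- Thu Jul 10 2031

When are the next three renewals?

Gaps: 3, 5, 7, 9 days — each gap is 2 larger than the previous one.
Next gap: 11 days. Thu Jul 10 2031 + 11 days = Mon Jul 21 2031.
Next gap: 13 days. Mon Jul 21 2031 + 13 days = Sun Aug 3 2031.
Next gap: 15 days. Sun Aug 3 2031 + 15 days = Mon Aug 18 2031.

Mon Jul 21 2031, Sun Aug 3 2031, Mon Aug 18 2031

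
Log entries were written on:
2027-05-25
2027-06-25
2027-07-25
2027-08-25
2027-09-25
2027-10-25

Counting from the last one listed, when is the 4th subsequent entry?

2028-02-25

The day-of-month is always 25 (31, 30, 31, 31, 30 days between events).
So this recurs on the 25th of each month.
Next: November 2027 → 2027-11-25.
December 2027: 2027-12-25.
January 2028: 2028-01-25.
Next: February 2028 → 2028-02-25.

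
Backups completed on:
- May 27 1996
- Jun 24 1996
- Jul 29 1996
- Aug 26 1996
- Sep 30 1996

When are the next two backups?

These are Mondays with 28, 35, 28, 35-day gaps.
Each is the final Monday of its month — Jul 29 1996 is past the 28th, so '4th Monday' doesn't fit.
October 1996 ends with Monday Oct 28 1996.
Last Monday of November 1996: Nov 25 1996.

Oct 28 1996, Nov 25 1996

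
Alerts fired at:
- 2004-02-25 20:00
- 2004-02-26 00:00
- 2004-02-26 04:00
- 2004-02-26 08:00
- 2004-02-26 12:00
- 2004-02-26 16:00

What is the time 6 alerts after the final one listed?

The interval is a steady 4 hours (4, 4, 4, 4, 4).
2004-02-26 16:00 + 4 h = 2004-02-26 20:00.
2004-02-26 20:00 + 4 h = 2004-02-27 00:00.
2004-02-27 00:00 + 4 h = 2004-02-27 04:00.
2004-02-27 04:00 + 4 h = 2004-02-27 08:00.
2004-02-27 08:00 + 4 h = 2004-02-27 12:00.
2004-02-27 12:00 + 4 h = 2004-02-27 16:00.

2004-02-27 16:00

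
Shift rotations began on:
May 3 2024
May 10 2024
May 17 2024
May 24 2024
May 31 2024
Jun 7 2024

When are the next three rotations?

Every event comes 7 days after the last (7, 7, 7, 7, 7).
Jun 7 2024 + 7 days = Jun 14 2024.
Jun 14 2024 + 7 days = Jun 21 2024.
Jun 21 2024 + 7 days = Jun 28 2024.

Jun 14 2024, Jun 21 2024, Jun 28 2024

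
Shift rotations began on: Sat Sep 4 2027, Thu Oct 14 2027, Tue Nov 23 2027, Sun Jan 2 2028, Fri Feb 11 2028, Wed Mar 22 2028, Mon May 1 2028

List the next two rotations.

Gaps between consecutive events: 40, 40, 40, 40, 40, 40 days — a constant 40-day interval.
Mon May 1 2028 + 40 days = Sat Jun 10 2028.
Sat Jun 10 2028 + 40 days = Thu Jul 20 2028.

Sat Jun 10 2028, Thu Jul 20 2028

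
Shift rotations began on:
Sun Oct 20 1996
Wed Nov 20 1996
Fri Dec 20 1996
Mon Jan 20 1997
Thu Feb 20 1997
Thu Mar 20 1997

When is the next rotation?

Sun Apr 20 1997

Gaps: 31, 30, 31, 31, 28 days — not constant. Every event is on the 20th of the month.
Pattern: the 20th of each month.
Next: April 1997 → Sun Apr 20 1997.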